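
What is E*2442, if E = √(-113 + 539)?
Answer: 2442*√426 ≈ 50402.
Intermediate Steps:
E = √426 ≈ 20.640
E*2442 = √426*2442 = 2442*√426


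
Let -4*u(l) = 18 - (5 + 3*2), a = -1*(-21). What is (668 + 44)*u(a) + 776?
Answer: -470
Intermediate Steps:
a = 21
u(l) = -7/4 (u(l) = -(18 - (5 + 3*2))/4 = -(18 - (5 + 6))/4 = -(18 - 1*11)/4 = -(18 - 11)/4 = -¼*7 = -7/4)
(668 + 44)*u(a) + 776 = (668 + 44)*(-7/4) + 776 = 712*(-7/4) + 776 = -1246 + 776 = -470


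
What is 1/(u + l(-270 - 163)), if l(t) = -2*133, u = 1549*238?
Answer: 1/368396 ≈ 2.7145e-6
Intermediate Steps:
u = 368662
l(t) = -266
1/(u + l(-270 - 163)) = 1/(368662 - 266) = 1/368396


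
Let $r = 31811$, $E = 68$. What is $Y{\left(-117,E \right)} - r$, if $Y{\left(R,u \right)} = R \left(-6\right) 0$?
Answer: $-31811$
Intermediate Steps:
$Y{\left(R,u \right)} = 0$ ($Y{\left(R,u \right)} = - 6 R 0 = 0$)
$Y{\left(-117,E \right)} - r = 0 - 31811 = -31811$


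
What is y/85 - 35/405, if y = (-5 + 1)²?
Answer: 701/6885 ≈ 0.10182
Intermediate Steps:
y = 16 (y = (-4)² = 16)
y/85 - 35/405 = 16/85 - 35/405 = 16*(1/85) - 35*1/405 = 16/85 - 7/81 = 701/6885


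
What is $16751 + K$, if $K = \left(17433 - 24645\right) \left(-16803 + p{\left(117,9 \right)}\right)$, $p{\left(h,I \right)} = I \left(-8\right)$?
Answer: $121719251$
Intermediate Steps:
$p{\left(h,I \right)} = - 8 I$
$K = 121702500$ ($K = \left(17433 - 24645\right) \left(-16803 - 72\right) = - 7212 \left(-16803 - 72\right) = \left(-7212\right) \left(-16875\right) = 121702500$)
$16751 + K = 16751 + 121702500 = 121719251$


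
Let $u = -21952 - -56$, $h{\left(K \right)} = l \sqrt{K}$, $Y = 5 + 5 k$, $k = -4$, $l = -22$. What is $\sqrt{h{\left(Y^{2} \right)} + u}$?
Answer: $i \sqrt{22226} \approx 149.08 i$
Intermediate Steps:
$Y = -15$ ($Y = 5 + 5 \left(-4\right) = 5 - 20 = -15$)
$h{\left(K \right)} = - 22 \sqrt{K}$
$u = -21896$ ($u = -21952 + 56 = -21896$)
$\sqrt{h{\left(Y^{2} \right)} + u} = \sqrt{- 22 \sqrt{\left(-15\right)^{2}} - 21896} = \sqrt{- 22 \sqrt{225} - 21896} = \sqrt{\left(-22\right) 15 - 21896} = \sqrt{-330 - 21896} = \sqrt{-22226} = i \sqrt{22226}$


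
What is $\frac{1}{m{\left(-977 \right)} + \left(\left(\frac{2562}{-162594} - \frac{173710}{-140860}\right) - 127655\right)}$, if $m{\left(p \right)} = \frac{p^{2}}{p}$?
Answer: $- \frac{381716514}{49100493906841} \approx -7.7742 \cdot 10^{-6}$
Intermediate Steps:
$m{\left(p \right)} = p$
$\frac{1}{m{\left(-977 \right)} + \left(\left(\frac{2562}{-162594} - \frac{173710}{-140860}\right) - 127655\right)} = \frac{1}{-977 + \left(\left(\frac{2562}{-162594} - \frac{173710}{-140860}\right) - 127655\right)} = \frac{1}{-977 + \left(\left(2562 \left(- \frac{1}{162594}\right) - - \frac{17371}{14086}\right) - 127655\right)} = \frac{1}{-977 + \left(\left(- \frac{427}{27099} + \frac{17371}{14086}\right) - 127655\right)} = \frac{1}{-977 + \left(\frac{464722007}{381716514} - 127655\right)} = \frac{1}{-977 - \frac{48727556872663}{381716514}} = \frac{1}{- \frac{49100493906841}{381716514}} = - \frac{381716514}{49100493906841}$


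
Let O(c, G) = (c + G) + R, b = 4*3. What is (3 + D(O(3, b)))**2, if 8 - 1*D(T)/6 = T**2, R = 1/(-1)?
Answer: 1265625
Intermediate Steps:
b = 12
R = -1 (R = 1*(-1) = -1)
O(c, G) = -1 + G + c (O(c, G) = (c + G) - 1 = (G + c) - 1 = -1 + G + c)
D(T) = 48 - 6*T**2
(3 + D(O(3, b)))**2 = (3 + (48 - 6*(-1 + 12 + 3)**2))**2 = (3 + (48 - 6*14**2))**2 = (3 + (48 - 6*196))**2 = (3 + (48 - 1176))**2 = (3 - 1128)**2 = (-1125)**2 = 1265625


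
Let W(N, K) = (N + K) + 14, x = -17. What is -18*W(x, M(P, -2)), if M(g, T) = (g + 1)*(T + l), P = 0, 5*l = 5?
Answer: 72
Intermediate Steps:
l = 1 (l = (1/5)*5 = 1)
M(g, T) = (1 + T)*(1 + g) (M(g, T) = (g + 1)*(T + 1) = (1 + g)*(1 + T) = (1 + T)*(1 + g))
W(N, K) = 14 + K + N (W(N, K) = (K + N) + 14 = 14 + K + N)
-18*W(x, M(P, -2)) = -18*(14 + (1 - 2 + 0 - 2*0) - 17) = -18*(14 + (1 - 2 + 0 + 0) - 17) = -18*(14 - 1 - 17) = -18*(-4) = 72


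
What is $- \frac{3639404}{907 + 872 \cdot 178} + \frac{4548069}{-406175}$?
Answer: $- \frac{198935736017}{5764841775} \approx -34.508$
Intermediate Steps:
$- \frac{3639404}{907 + 872 \cdot 178} + \frac{4548069}{-406175} = - \frac{3639404}{907 + 155216} + 4548069 \left(- \frac{1}{406175}\right) = - \frac{3639404}{156123} - \frac{4548069}{406175} = - \frac{198935736017}{5764841775}$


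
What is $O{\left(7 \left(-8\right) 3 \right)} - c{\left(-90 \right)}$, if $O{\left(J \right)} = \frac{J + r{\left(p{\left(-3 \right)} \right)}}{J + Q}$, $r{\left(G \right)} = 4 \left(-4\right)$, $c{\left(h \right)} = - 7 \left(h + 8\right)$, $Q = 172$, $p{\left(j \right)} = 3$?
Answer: $-620$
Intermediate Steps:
$c{\left(h \right)} = -56 - 7 h$ ($c{\left(h \right)} = - 7 \left(8 + h\right) = -56 - 7 h$)
$r{\left(G \right)} = -16$
$O{\left(J \right)} = \frac{-16 + J}{172 + J}$ ($O{\left(J \right)} = \frac{J - 16}{J + 172} = \frac{-16 + J}{172 + J}$)
$O{\left(7 \left(-8\right) 3 \right)} - c{\left(-90 \right)} = \frac{-16 + 7 \left(-8\right) 3}{172 + 7 \left(-8\right) 3} - \left(-56 - -630\right) = \frac{-16 - 168}{172 - 168} - \left(-56 + 630\right) = \frac{-16 - 168}{172 - 168} - 574 = \frac{1}{4} \left(-184\right) - 574 = -46 - 574 = -620$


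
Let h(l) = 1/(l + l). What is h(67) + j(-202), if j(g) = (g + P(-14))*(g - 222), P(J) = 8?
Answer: 11022305/134 ≈ 82256.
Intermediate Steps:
h(l) = 1/(2*l)
j(g) = (-222 + g)*(8 + g) (j(g) = (g + 8)*(g - 222) = (8 + g)*(-222 + g) = (-222 + g)*(8 + g))
h(67) + j(-202) = (½)/67 + (-1776 + (-202)² - 214*(-202)) = (½)*(1/67) + (-1776 + 40804 + 43228) = 1/134 + 82256 = 11022305/134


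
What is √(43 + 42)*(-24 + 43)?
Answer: 19*√85 ≈ 175.17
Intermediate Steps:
√(43 + 42)*(-24 + 43) = √85*19 = 19*√85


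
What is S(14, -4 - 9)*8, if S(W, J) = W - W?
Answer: 0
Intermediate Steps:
S(W, J) = 0
S(14, -4 - 9)*8 = 0*8 = 0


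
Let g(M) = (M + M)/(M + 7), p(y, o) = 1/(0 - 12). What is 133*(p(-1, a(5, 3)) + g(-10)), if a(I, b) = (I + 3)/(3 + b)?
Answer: 10507/12 ≈ 875.58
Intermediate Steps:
a(I, b) = (3 + I)/(3 + b)
p(y, o) = -1/12 (p(y, o) = 1/(-12) = -1/12)
g(M) = 2*M/(7 + M) (g(M) = (2*M)/(7 + M) = 2*M/(7 + M))
133*(p(-1, a(5, 3)) + g(-10)) = 133*(-1/12 + 2*(-10)/(7 - 10)) = 133*(-1/12 + 2*(-10)/(-3)) = 133*(-1/12 + 2*(-10)*(-⅓)) = 133*(-1/12 + 20/3) = 133*(79/12) = 10507/12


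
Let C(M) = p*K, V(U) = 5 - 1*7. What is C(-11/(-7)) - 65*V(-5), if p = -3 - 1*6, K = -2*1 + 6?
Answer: 94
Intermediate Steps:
K = 4 (K = -2 + 6 = 4)
V(U) = -2 (V(U) = 5 - 7 = -2)
p = -9 (p = -3 - 6 = -9)
C(M) = -36 (C(M) = -9*4 = -36)
C(-11/(-7)) - 65*V(-5) = -36 - 65*(-2) = -36 + 130 = 94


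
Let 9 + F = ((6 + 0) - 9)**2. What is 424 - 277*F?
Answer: 424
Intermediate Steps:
F = 0 (F = -9 + ((6 + 0) - 9)**2 = -9 + (6 - 9)**2 = -9 + (-3)**2 = -9 + 9 = 0)
424 - 277*F = 424 - 277*0 = 424 + 0 = 424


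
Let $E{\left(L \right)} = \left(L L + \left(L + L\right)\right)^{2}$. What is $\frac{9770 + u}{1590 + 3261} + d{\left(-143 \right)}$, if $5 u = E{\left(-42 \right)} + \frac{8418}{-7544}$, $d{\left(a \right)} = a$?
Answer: $- \frac{97943443}{3977820} \approx -24.622$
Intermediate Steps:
$E{\left(L \right)} = \left(L^{2} + 2 L\right)^{2}$
$u = \frac{462873417}{820}$ ($u = \frac{\left(-42\right)^{2} \left(2 - 42\right)^{2} + \frac{8418}{-7544}}{5} = \frac{1764 \left(-40\right)^{2} + 8418 \left(- \frac{1}{7544}\right)}{5} = \frac{1764 \cdot 1600 - \frac{183}{164}}{5} = \frac{2822400 - \frac{183}{164}}{5} = \frac{1}{5} \cdot \frac{462873417}{164} = \frac{462873417}{820} \approx 5.6448 \cdot 10^{5}$)
$\frac{9770 + u}{1590 + 3261} + d{\left(-143 \right)} = \frac{9770 + \frac{462873417}{820}}{1590 + 3261} - 143 = \frac{470884817}{820 \cdot 4851} - 143 = \frac{470884817}{820} \cdot \frac{1}{4851} - 143 = \frac{470884817}{3977820} - 143 = - \frac{97943443}{3977820}$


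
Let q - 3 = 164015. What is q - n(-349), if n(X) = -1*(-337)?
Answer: 163681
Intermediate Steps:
q = 164018 (q = 3 + 164015 = 164018)
n(X) = 337
q - n(-349) = 164018 - 1*337 = 164018 - 337 = 163681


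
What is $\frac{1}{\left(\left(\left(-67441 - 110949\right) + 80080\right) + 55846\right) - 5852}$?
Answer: $- \frac{1}{48316} \approx -2.0697 \cdot 10^{-5}$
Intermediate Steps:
$\frac{1}{\left(\left(\left(-67441 - 110949\right) + 80080\right) + 55846\right) - 5852} = \frac{1}{\left(\left(-178390 + 80080\right) + 55846\right) - 5852} = \frac{1}{\left(-98310 + 55846\right) - 5852} = \frac{1}{-42464 - 5852} = \frac{1}{-48316} = - \frac{1}{48316}$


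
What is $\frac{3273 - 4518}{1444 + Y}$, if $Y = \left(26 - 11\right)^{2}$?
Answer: $- \frac{1245}{1669} \approx -0.74596$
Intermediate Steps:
$Y = 225$ ($Y = 15^{2} = 225$)
$\frac{3273 - 4518}{1444 + Y} = \frac{3273 - 4518}{1444 + 225} = - \frac{1245}{1669}$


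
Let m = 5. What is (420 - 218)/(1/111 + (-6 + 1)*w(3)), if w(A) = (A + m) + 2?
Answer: -22422/5549 ≈ -4.0407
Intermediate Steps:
w(A) = 7 + A (w(A) = (A + 5) + 2 = (5 + A) + 2 = 7 + A)
(420 - 218)/(1/111 + (-6 + 1)*w(3)) = (420 - 218)/(1/111 + (-6 + 1)*(7 + 3)) = 202/(1/111 - 5*10) = 202/(1/111 - 50) = 202/(-5549/111) = 202*(-111/5549) = -22422/5549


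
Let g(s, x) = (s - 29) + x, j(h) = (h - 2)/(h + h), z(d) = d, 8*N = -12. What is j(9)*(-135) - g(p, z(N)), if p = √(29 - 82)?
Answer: -22 - I*√53 ≈ -22.0 - 7.2801*I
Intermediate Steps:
N = -3/2 (N = (⅛)*(-12) = -3/2 ≈ -1.5000)
p = I*√53 (p = √(-53) = I*√53 ≈ 7.2801*I)
j(h) = (-2 + h)/(2*h) (j(h) = (-2 + h)/((2*h)) = (-2 + h)*(1/(2*h)) = (-2 + h)/(2*h))
g(s, x) = -29 + s + x (g(s, x) = (-29 + s) + x = -29 + s + x)
j(9)*(-135) - g(p, z(N)) = ((½)*(-2 + 9)/9)*(-135) - (-29 + I*√53 - 3/2) = ((½)*(⅑)*7)*(-135) - (-61/2 + I*√53) = (7/18)*(-135) + (61/2 - I*√53) = -105/2 + (61/2 - I*√53) = -22 - I*√53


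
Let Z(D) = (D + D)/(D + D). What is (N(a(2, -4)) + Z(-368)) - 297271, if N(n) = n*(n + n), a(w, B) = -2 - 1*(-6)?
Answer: -297238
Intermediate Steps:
a(w, B) = 4 (a(w, B) = -2 + 6 = 4)
Z(D) = 1 (Z(D) = (2*D)/((2*D)) = (2*D)*(1/(2*D)) = 1)
N(n) = 2*n**2 (N(n) = n*(2*n) = 2*n**2)
(N(a(2, -4)) + Z(-368)) - 297271 = (2*4**2 + 1) - 297271 = (2*16 + 1) - 297271 = (32 + 1) - 297271 = 33 - 297271 = -297238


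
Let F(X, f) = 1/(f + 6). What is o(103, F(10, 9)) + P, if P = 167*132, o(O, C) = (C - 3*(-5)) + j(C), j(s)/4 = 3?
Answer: 331066/15 ≈ 22071.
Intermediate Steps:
F(X, f) = 1/(6 + f)
j(s) = 12 (j(s) = 4*3 = 12)
o(O, C) = 27 + C (o(O, C) = (C - 3*(-5)) + 12 = (C + 15) + 12 = (15 + C) + 12 = 27 + C)
P = 22044
o(103, F(10, 9)) + P = (27 + 1/(6 + 9)) + 22044 = (27 + 1/15) + 22044 = 406/15 + 22044 = 331066/15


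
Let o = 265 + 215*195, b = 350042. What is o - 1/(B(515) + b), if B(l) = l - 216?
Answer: 14780886789/350341 ≈ 42190.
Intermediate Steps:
B(l) = -216 + l
o = 42190 (o = 265 + 41925 = 42190)
o - 1/(B(515) + b) = 42190 - 1/((-216 + 515) + 350042) = 42190 - 1/(299 + 350042) = 42190 - 1/350341 = 14780886789/350341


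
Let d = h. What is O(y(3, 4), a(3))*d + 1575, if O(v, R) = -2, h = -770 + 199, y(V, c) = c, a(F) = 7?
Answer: 2717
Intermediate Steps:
h = -571
d = -571
O(y(3, 4), a(3))*d + 1575 = -2*(-571) + 1575 = 1142 + 1575 = 2717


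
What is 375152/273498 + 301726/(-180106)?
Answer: -3738582859/12314657697 ≈ -0.30359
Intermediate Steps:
375152/273498 + 301726/(-180106) = 375152*(1/273498) + 301726*(-1/180106) = 187576/136749 - 150863/90053 = -3738582859/12314657697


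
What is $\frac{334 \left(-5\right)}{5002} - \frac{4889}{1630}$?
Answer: $- \frac{13588439}{4076630} \approx -3.3333$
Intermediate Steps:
$\frac{334 \left(-5\right)}{5002} - \frac{4889}{1630} = \left(-1670\right) \frac{1}{5002} - \frac{4889}{1630} = - \frac{835}{2501} - \frac{4889}{1630} = - \frac{13588439}{4076630}$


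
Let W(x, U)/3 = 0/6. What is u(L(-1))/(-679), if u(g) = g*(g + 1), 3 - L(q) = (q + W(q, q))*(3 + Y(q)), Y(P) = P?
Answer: -30/679 ≈ -0.044183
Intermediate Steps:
W(x, U) = 0 (W(x, U) = 3*(0/6) = 3*(0*(1/6)) = 3*0 = 0)
L(q) = 3 - q*(3 + q) (L(q) = 3 - (q + 0)*(3 + q) = 3 - q*(3 + q))
u(g) = g*(1 + g)
u(L(-1))/(-679) = ((3 - 1*(-1)**2 - 3*(-1))*(1 + (3 - 1*(-1)**2 - 3*(-1))))/(-679) = ((3 - 1*1 + 3)*(1 + (3 - 1*1 + 3)))*(-1/679) = ((3 - 1 + 3)*(1 + (3 - 1 + 3)))*(-1/679) = (5*(1 + 5))*(-1/679) = (5*6)*(-1/679) = 30*(-1/679) = -30/679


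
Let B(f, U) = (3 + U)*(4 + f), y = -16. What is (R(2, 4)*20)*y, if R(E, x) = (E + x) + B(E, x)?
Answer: -15360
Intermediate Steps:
R(E, x) = 12 + 4*E + 5*x + E*x (R(E, x) = (E + x) + (12 + 3*E + 4*x + x*E) = (E + x) + (12 + 3*E + 4*x + E*x) = 12 + 4*E + 5*x + E*x)
(R(2, 4)*20)*y = ((12 + 4*2 + 5*4 + 2*4)*20)*(-16) = ((12 + 8 + 20 + 8)*20)*(-16) = (48*20)*(-16) = 960*(-16) = -15360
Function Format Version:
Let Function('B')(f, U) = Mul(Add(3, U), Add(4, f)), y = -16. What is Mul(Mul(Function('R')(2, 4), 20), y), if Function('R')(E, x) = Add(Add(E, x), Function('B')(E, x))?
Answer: -15360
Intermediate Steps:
Function('R')(E, x) = Add(12, Mul(4, E), Mul(5, x), Mul(E, x)) (Function('R')(E, x) = Add(Add(E, x), Add(12, Mul(3, E), Mul(4, x), Mul(x, E))) = Add(Add(E, x), Add(12, Mul(3, E), Mul(4, x), Mul(E, x))) = Add(12, Mul(4, E), Mul(5, x), Mul(E, x)))
Mul(Mul(Function('R')(2, 4), 20), y) = Mul(Mul(Add(12, Mul(4, 2), Mul(5, 4), Mul(2, 4)), 20), -16) = Mul(Mul(Add(12, 8, 20, 8), 20), -16) = Mul(Mul(48, 20), -16) = Mul(960, -16) = -15360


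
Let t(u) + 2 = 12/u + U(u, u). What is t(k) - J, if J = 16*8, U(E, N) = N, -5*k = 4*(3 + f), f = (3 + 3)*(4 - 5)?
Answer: -613/5 ≈ -122.60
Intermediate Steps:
f = -6 (f = 6*(-1) = -6)
k = 12/5 (k = -4*(3 - 6)/5 = -4*(-3)/5 = -⅕*(-12) = 12/5 ≈ 2.4000)
J = 128
t(u) = -2 + u + 12/u (t(u) = -2 + (12/u + u) = -2 + (u + 12/u) = -2 + u + 12/u)
t(k) - J = (-2 + 12/5 + 12/(12/5)) - 1*128 = (-2 + 12/5 + 12*(5/12)) - 128 = (-2 + 12/5 + 5) - 128 = 27/5 - 128 = -613/5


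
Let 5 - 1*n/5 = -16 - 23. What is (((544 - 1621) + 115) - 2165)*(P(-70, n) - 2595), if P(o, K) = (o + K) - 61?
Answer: 7836262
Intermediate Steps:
n = 220 (n = 25 - 5*(-16 - 23) = 25 - 5*(-39) = 25 + 195 = 220)
P(o, K) = -61 + K + o (P(o, K) = (K + o) - 61 = -61 + K + o)
(((544 - 1621) + 115) - 2165)*(P(-70, n) - 2595) = (((544 - 1621) + 115) - 2165)*((-61 + 220 - 70) - 2595) = ((-1077 + 115) - 2165)*(89 - 2595) = (-962 - 2165)*(-2506) = -3127*(-2506) = 7836262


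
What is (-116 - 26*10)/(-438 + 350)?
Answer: 47/11 ≈ 4.2727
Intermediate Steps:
(-116 - 26*10)/(-438 + 350) = (-116 - 260)/(-88) = -376*(-1/88) = 47/11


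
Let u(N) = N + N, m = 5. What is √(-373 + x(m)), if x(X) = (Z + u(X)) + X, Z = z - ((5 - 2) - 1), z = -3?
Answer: 11*I*√3 ≈ 19.053*I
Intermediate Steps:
u(N) = 2*N
Z = -5 (Z = -3 - ((5 - 2) - 1) = -3 - (3 - 1) = -3 - 1*2 = -3 - 2 = -5)
x(X) = -5 + 3*X (x(X) = (-5 + 2*X) + X = -5 + 3*X)
√(-373 + x(m)) = √(-373 + (-5 + 3*5)) = √(-373 + (-5 + 15)) = √(-373 + 10) = √(-363) = 11*I*√3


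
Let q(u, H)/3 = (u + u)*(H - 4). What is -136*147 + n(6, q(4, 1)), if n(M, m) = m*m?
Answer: -14808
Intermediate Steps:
q(u, H) = 6*u*(-4 + H) (q(u, H) = 3*((u + u)*(H - 4)) = 3*((2*u)*(-4 + H)) = 3*(2*u*(-4 + H)) = 6*u*(-4 + H))
n(M, m) = m²
-136*147 + n(6, q(4, 1)) = -136*147 + (6*4*(-4 + 1))² = -19992 + (6*4*(-3))² = -19992 + (-72)² = -19992 + 5184 = -14808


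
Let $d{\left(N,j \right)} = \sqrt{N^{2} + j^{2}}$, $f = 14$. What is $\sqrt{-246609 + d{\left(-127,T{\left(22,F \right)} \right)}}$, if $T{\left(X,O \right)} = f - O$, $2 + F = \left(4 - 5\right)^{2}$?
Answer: $\sqrt{-246609 + \sqrt{16354}} \approx 496.47 i$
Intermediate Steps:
$F = -1$ ($F = -2 + \left(4 - 5\right)^{2} = -2 + \left(-1\right)^{2} = -2 + 1 = -1$)
$T{\left(X,O \right)} = 14 - O$
$\sqrt{-246609 + d{\left(-127,T{\left(22,F \right)} \right)}} = \sqrt{-246609 + \sqrt{\left(-127\right)^{2} + \left(14 - -1\right)^{2}}} = \sqrt{-246609 + \sqrt{16129 + \left(14 + 1\right)^{2}}} = \sqrt{-246609 + \sqrt{16129 + 15^{2}}} = \sqrt{-246609 + \sqrt{16129 + 225}} = \sqrt{-246609 + \sqrt{16354}}$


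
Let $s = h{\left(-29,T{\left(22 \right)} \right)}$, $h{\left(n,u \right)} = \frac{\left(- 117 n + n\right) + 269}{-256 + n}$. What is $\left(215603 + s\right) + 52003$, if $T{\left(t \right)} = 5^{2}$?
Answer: $\frac{25421359}{95} \approx 2.6759 \cdot 10^{5}$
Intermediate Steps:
$T{\left(t \right)} = 25$
$h{\left(n,u \right)} = \frac{269 - 116 n}{-256 + n}$ ($h{\left(n,u \right)} = \frac{- 116 n + 269}{-256 + n} = \frac{269 - 116 n}{-256 + n}$)
$s = - \frac{1211}{95}$ ($s = \frac{269 - -3364}{-256 - 29} = \frac{269 + 3364}{-285} = \left(- \frac{1}{285}\right) 3633 = - \frac{1211}{95} \approx -12.747$)
$\left(215603 + s\right) + 52003 = \left(215603 - \frac{1211}{95}\right) + 52003 = \frac{20481074}{95} + 52003 = \frac{25421359}{95}$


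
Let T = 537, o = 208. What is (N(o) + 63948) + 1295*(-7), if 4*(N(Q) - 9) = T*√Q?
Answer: 54892 + 537*√13 ≈ 56828.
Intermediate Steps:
N(Q) = 9 + 537*√Q/4 (N(Q) = 9 + (537*√Q)/4 = 9 + 537*√Q/4)
(N(o) + 63948) + 1295*(-7) = ((9 + 537*√208/4) + 63948) + 1295*(-7) = ((9 + 537*(4*√13)/4) + 63948) - 9065 = ((9 + 537*√13) + 63948) - 9065 = (63957 + 537*√13) - 9065 = 54892 + 537*√13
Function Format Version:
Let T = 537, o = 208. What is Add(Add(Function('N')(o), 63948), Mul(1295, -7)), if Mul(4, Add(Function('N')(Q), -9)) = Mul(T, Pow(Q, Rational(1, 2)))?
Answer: Add(54892, Mul(537, Pow(13, Rational(1, 2)))) ≈ 56828.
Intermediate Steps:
Function('N')(Q) = Add(9, Mul(Rational(537, 4), Pow(Q, Rational(1, 2)))) (Function('N')(Q) = Add(9, Mul(Rational(1, 4), Mul(537, Pow(Q, Rational(1, 2))))) = Add(9, Mul(Rational(537, 4), Pow(Q, Rational(1, 2)))))
Add(Add(Function('N')(o), 63948), Mul(1295, -7)) = Add(Add(Add(9, Mul(Rational(537, 4), Pow(208, Rational(1, 2)))), 63948), Mul(1295, -7)) = Add(Add(Add(9, Mul(Rational(537, 4), Mul(4, Pow(13, Rational(1, 2))))), 63948), -9065) = Add(Add(Add(9, Mul(537, Pow(13, Rational(1, 2)))), 63948), -9065) = Add(Add(63957, Mul(537, Pow(13, Rational(1, 2)))), -9065) = Add(54892, Mul(537, Pow(13, Rational(1, 2))))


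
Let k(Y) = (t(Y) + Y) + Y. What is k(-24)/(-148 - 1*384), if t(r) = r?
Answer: 18/133 ≈ 0.13534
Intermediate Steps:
k(Y) = 3*Y (k(Y) = (Y + Y) + Y = 2*Y + Y = 3*Y)
k(-24)/(-148 - 1*384) = (3*(-24))/(-148 - 1*384) = -72/(-148 - 384) = -72/(-532) = -72*(-1/532) = 18/133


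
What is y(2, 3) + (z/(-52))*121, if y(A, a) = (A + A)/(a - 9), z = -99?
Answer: 35833/156 ≈ 229.70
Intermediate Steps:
y(A, a) = 2*A/(-9 + a) (y(A, a) = (2*A)/(-9 + a) = 2*A/(-9 + a))
y(2, 3) + (z/(-52))*121 = 2*2/(-9 + 3) - 99/(-52)*121 = 2*2/(-6) - 99*(-1/52)*121 = 2*2*(-⅙) + (99/52)*121 = -⅔ + 11979/52 = 35833/156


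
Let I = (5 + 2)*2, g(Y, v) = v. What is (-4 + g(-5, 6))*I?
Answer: 28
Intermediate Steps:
I = 14 (I = 7*2 = 14)
(-4 + g(-5, 6))*I = (-4 + 6)*14 = 2*14 = 28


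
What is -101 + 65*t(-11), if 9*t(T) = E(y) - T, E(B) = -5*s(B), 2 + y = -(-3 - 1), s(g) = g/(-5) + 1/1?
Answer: -389/9 ≈ -43.222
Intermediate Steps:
s(g) = 1 - g/5 (s(g) = g*(-⅕) + 1*1 = -g/5 + 1 = 1 - g/5)
y = 2 (y = -2 - (-3 - 1) = -2 - 1*(-4) = -2 + 4 = 2)
E(B) = -5 + B (E(B) = -5*(1 - B/5) = -5 + B)
t(T) = -⅓ - T/9 (t(T) = ((-5 + 2) - T)/9 = (-3 - T)/9 = -⅓ - T/9)
-101 + 65*t(-11) = -101 + 65*(-⅓ - ⅑*(-11)) = -101 + 65*(-⅓ + 11/9) = -101 + 65*(8/9) = -101 + 520/9 = -389/9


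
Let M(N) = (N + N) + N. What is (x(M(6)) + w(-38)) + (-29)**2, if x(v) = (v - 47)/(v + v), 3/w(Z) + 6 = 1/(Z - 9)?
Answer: 8554825/10188 ≈ 839.70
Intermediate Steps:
M(N) = 3*N (M(N) = 2*N + N = 3*N)
w(Z) = 3/(-6 + 1/(-9 + Z)) (w(Z) = 3/(-6 + 1/(Z - 9)) = 3/(-6 + 1/(-9 + Z)))
x(v) = (-47 + v)/(2*v) (x(v) = (-47 + v)/((2*v)) = (-47 + v)*(1/(2*v)) = (-47 + v)/(2*v))
(x(M(6)) + w(-38)) + (-29)**2 = ((-47 + 3*6)/(2*((3*6))) + 3*(9 - 1*(-38))/(-55 + 6*(-38))) + (-29)**2 = ((1/2)*(-47 + 18)/18 + 3*(9 + 38)/(-55 - 228)) + 841 = ((1/2)*(1/18)*(-29) + 3*47/(-283)) + 841 = (-29/36 + 3*(-1/283)*47) + 841 = (-29/36 - 141/283) + 841 = -13283/10188 + 841 = 8554825/10188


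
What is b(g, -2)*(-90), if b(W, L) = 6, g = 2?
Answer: -540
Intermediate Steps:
b(g, -2)*(-90) = 6*(-90) = -540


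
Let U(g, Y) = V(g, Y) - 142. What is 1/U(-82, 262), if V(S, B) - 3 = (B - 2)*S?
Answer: -1/21459 ≈ -4.6600e-5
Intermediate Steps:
V(S, B) = 3 + S*(-2 + B) (V(S, B) = 3 + (B - 2)*S = 3 + (-2 + B)*S = 3 + S*(-2 + B))
U(g, Y) = -139 - 2*g + Y*g (U(g, Y) = (3 - 2*g + Y*g) - 142 = -139 - 2*g + Y*g)
1/U(-82, 262) = 1/(-139 - 2*(-82) + 262*(-82)) = 1/(-139 + 164 - 21484) = 1/(-21459) = -1/21459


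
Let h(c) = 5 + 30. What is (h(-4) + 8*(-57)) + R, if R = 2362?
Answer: 1941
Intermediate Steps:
h(c) = 35
(h(-4) + 8*(-57)) + R = (35 + 8*(-57)) + 2362 = (35 - 456) + 2362 = -421 + 2362 = 1941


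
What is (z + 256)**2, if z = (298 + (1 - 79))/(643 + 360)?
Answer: 66042832144/1006009 ≈ 65648.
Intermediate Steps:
z = 220/1003 (z = (298 - 78)/1003 = 220*(1/1003) = 220/1003 ≈ 0.21934)
(z + 256)**2 = (220/1003 + 256)**2 = (256988/1003)**2 = 66042832144/1006009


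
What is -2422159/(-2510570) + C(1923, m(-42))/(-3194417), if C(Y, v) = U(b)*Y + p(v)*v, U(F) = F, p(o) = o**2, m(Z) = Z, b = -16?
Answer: 8000634214223/8019807487690 ≈ 0.99761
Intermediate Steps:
C(Y, v) = v**3 - 16*Y (C(Y, v) = -16*Y + v**2*v = -16*Y + v**3 = v**3 - 16*Y)
-2422159/(-2510570) + C(1923, m(-42))/(-3194417) = -2422159/(-2510570) + ((-42)**3 - 16*1923)/(-3194417) = -2422159*(-1/2510570) + (-74088 - 30768)*(-1/3194417) = 2422159/2510570 - 104856*(-1/3194417) = 2422159/2510570 + 104856/3194417 = 8000634214223/8019807487690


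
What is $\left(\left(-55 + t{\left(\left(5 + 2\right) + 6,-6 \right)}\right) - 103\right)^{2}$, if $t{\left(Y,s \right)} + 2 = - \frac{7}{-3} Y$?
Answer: $\frac{151321}{9} \approx 16813.0$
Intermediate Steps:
$t{\left(Y,s \right)} = -2 + \frac{7 Y}{3}$ ($t{\left(Y,s \right)} = -2 + - \frac{7}{-3} Y = -2 + \left(-7\right) \left(- \frac{1}{3}\right) Y = -2 + \frac{7 Y}{3}$)
$\left(\left(-55 + t{\left(\left(5 + 2\right) + 6,-6 \right)}\right) - 103\right)^{2} = \left(\left(-55 - \left(2 - \frac{7 \left(\left(5 + 2\right) + 6\right)}{3}\right)\right) - 103\right)^{2} = \left(\left(-55 - \left(2 - \frac{7 \left(7 + 6\right)}{3}\right)\right) - 103\right)^{2} = \left(\left(-55 + \left(-2 + \frac{7}{3} \cdot 13\right)\right) - 103\right)^{2} = \left(\left(-55 + \left(-2 + \frac{91}{3}\right)\right) - 103\right)^{2} = \left(\left(-55 + \frac{85}{3}\right) - 103\right)^{2} = \left(- \frac{80}{3} - 103\right)^{2} = \left(- \frac{389}{3}\right)^{2} = \frac{151321}{9}$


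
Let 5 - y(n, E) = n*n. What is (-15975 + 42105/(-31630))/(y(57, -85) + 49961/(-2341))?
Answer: 78865380137/16118995930 ≈ 4.8927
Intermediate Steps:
y(n, E) = 5 - n² (y(n, E) = 5 - n*n = 5 - n²)
(-15975 + 42105/(-31630))/(y(57, -85) + 49961/(-2341)) = (-15975 + 42105/(-31630))/((5 - 1*57²) + 49961/(-2341)) = (-15975 + 42105*(-1/31630))/((5 - 1*3249) + 49961*(-1/2341)) = (-15975 - 8421/6326)/((5 - 3249) - 49961/2341) = -101066271/(6326*(-3244 - 49961/2341)) = -101066271/(6326*(-7644165/2341)) = -101066271/6326*(-2341/7644165) = 78865380137/16118995930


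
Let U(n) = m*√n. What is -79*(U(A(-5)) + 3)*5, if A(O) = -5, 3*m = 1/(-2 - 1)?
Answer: -1185 + 395*I*√5/9 ≈ -1185.0 + 98.139*I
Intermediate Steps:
m = -⅑ (m = 1/(3*(-2 - 1)) = (⅓)/(-3) = (⅓)*(-⅓) = -⅑ ≈ -0.11111)
U(n) = -√n/9
-79*(U(A(-5)) + 3)*5 = -79*(-I*√5/9 + 3)*5 = -79*(3 - I*√5/9)*5 = -79*(15 - 5*I*√5/9) = -1185 + 395*I*√5/9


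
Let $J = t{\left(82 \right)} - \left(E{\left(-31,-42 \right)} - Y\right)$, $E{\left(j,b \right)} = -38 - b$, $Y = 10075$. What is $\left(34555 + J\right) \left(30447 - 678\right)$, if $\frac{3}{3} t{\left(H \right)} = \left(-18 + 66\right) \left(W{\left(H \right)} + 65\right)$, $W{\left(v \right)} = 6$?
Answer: $1429924146$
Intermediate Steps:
$t{\left(H \right)} = 3408$ ($t{\left(H \right)} = \left(-18 + 66\right) \left(6 + 65\right) = 48 \cdot 71 = 3408$)
$J = 13479$ ($J = 3408 - \left(\left(-38 - -42\right) - 10075\right) = 3408 - \left(\left(-38 + 42\right) - 10075\right) = 3408 - \left(4 - 10075\right) = 3408 - -10071 = 3408 + 10071 = 13479$)
$\left(34555 + J\right) \left(30447 - 678\right) = \left(34555 + 13479\right) \left(30447 - 678\right) = 48034 \cdot 29769 = 1429924146$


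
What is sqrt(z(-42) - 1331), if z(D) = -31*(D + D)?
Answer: sqrt(1273) ≈ 35.679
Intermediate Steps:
z(D) = -62*D
sqrt(z(-42) - 1331) = sqrt(-62*(-42) - 1331) = sqrt(2604 - 1331) = sqrt(1273)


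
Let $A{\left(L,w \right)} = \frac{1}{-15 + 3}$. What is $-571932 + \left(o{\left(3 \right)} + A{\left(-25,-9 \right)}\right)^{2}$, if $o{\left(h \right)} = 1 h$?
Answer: $- \frac{82356983}{144} \approx -5.7192 \cdot 10^{5}$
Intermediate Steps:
$o{\left(h \right)} = h$
$A{\left(L,w \right)} = - \frac{1}{12}$ ($A{\left(L,w \right)} = \frac{1}{-12} = - \frac{1}{12}$)
$-571932 + \left(o{\left(3 \right)} + A{\left(-25,-9 \right)}\right)^{2} = -571932 + \left(3 - \frac{1}{12}\right)^{2} = -571932 + \left(\frac{35}{12}\right)^{2} = -571932 + \frac{1225}{144} = - \frac{82356983}{144}$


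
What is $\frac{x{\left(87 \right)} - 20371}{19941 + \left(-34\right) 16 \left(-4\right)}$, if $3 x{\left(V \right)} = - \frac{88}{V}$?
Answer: $- \frac{5316919}{5772537} \approx -0.92107$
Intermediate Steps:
$x{\left(V \right)} = - \frac{88}{3 V}$ ($x{\left(V \right)} = \frac{\left(-88\right) \frac{1}{V}}{3} = - \frac{88}{3 V}$)
$\frac{x{\left(87 \right)} - 20371}{19941 + \left(-34\right) 16 \left(-4\right)} = \frac{- \frac{88}{3 \cdot 87} - 20371}{19941 + \left(-34\right) 16 \left(-4\right)} = \frac{\left(- \frac{88}{3}\right) \frac{1}{87} - 20371}{19941 - -2176} = \frac{- \frac{88}{261} - 20371}{19941 + 2176} = - \frac{5316919}{261 \cdot 22117} = \left(- \frac{5316919}{261}\right) \frac{1}{22117} = - \frac{5316919}{5772537}$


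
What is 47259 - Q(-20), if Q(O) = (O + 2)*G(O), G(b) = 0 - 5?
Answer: 47169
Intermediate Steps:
G(b) = -5
Q(O) = -10 - 5*O (Q(O) = (O + 2)*(-5) = (2 + O)*(-5) = -10 - 5*O)
47259 - Q(-20) = 47259 - (-10 - 5*(-20)) = 47259 - (-10 + 100) = 47259 - 1*90 = 47259 - 90 = 47169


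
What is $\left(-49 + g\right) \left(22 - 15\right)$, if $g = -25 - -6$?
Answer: $-476$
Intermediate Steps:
$g = -19$ ($g = -25 + 6 = -19$)
$\left(-49 + g\right) \left(22 - 15\right) = \left(-49 - 19\right) \left(22 - 15\right) = \left(-68\right) 7 = -476$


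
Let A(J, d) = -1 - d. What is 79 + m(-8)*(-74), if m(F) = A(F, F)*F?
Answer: 4223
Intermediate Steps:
m(F) = F*(-1 - F) (m(F) = (-1 - F)*F = F*(-1 - F))
79 + m(-8)*(-74) = 79 - 1*(-8)*(1 - 8)*(-74) = 79 - 1*(-8)*(-7)*(-74) = 79 - 56*(-74) = 79 + 4144 = 4223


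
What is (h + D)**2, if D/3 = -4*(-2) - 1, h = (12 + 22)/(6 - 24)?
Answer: 29584/81 ≈ 365.23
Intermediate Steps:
h = -17/9 (h = 34/(-18) = 34*(-1/18) = -17/9 ≈ -1.8889)
D = 21 (D = 3*(-4*(-2) - 1) = 3*(8 - 1) = 3*7 = 21)
(h + D)**2 = (-17/9 + 21)**2 = (172/9)**2 = 29584/81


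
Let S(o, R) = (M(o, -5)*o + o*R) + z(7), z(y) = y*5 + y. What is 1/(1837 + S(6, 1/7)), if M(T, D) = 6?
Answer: 7/13411 ≈ 0.00052196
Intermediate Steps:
z(y) = 6*y (z(y) = 5*y + y = 6*y)
S(o, R) = 42 + 6*o + R*o (S(o, R) = (6*o + o*R) + 6*7 = (6*o + R*o) + 42 = 42 + 6*o + R*o)
1/(1837 + S(6, 1/7)) = 1/(1837 + (42 + 6*6 + 6/7)) = 1/(1837 + (42 + 36 + (⅐)*6)) = 1/(1837 + (42 + 36 + 6/7)) = 1/(1837 + 552/7) = 1/(13411/7) = 7/13411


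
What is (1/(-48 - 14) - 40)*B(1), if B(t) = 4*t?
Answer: -4962/31 ≈ -160.06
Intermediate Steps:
(1/(-48 - 14) - 40)*B(1) = (1/(-48 - 14) - 40)*(4*1) = (1/(-62) - 40)*4 = (-1/62 - 40)*4 = -2481/62*4 = -4962/31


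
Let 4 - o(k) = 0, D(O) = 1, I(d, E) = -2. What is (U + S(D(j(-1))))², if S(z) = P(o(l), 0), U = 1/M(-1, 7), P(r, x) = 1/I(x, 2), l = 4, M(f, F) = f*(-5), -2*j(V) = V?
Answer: 9/100 ≈ 0.090000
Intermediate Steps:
j(V) = -V/2
M(f, F) = -5*f
o(k) = 4 (o(k) = 4 - 1*0 = 4 + 0 = 4)
P(r, x) = -½ (P(r, x) = 1/(-2) = -½)
U = ⅕ (U = 1/(-5*(-1)) = 1/5 = ⅕ ≈ 0.20000)
S(z) = -½
(U + S(D(j(-1))))² = (⅕ - ½)² = (-3/10)² = 9/100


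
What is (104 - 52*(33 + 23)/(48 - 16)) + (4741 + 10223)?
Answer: 14977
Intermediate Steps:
(104 - 52*(33 + 23)/(48 - 16)) + (4741 + 10223) = (104 - 2912/32) + 14964 = (104 - 52*7/4) + 14964 = (104 - 91) + 14964 = 13 + 14964 = 14977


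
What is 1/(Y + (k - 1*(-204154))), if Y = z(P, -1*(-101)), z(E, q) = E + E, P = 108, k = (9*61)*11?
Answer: 1/210409 ≈ 4.7526e-6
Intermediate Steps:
k = 6039 (k = 549*11 = 6039)
z(E, q) = 2*E
Y = 216 (Y = 2*108 = 216)
1/(Y + (k - 1*(-204154))) = 1/(216 + (6039 - 1*(-204154))) = 1/(216 + (6039 + 204154)) = 1/(216 + 210193) = 1/210409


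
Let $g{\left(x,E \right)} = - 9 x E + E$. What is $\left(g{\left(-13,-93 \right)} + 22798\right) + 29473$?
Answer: $41297$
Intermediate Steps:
$g{\left(x,E \right)} = E - 9 E x$ ($g{\left(x,E \right)} = - 9 E x + E = E - 9 E x$)
$\left(g{\left(-13,-93 \right)} + 22798\right) + 29473 = \left(- 93 \left(1 - -117\right) + 22798\right) + 29473 = \left(- 93 \left(1 + 117\right) + 22798\right) + 29473 = \left(\left(-93\right) 118 + 22798\right) + 29473 = \left(-10974 + 22798\right) + 29473 = 11824 + 29473 = 41297$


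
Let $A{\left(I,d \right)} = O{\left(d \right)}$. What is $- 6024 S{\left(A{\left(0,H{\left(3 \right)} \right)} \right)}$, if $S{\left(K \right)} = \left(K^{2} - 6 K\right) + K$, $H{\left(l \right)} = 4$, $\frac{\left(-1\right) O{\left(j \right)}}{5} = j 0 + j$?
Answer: $-3012000$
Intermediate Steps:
$O{\left(j \right)} = - 5 j$ ($O{\left(j \right)} = - 5 \left(j 0 + j\right) = - 5 \left(0 + j\right) = - 5 j$)
$A{\left(I,d \right)} = - 5 d$
$S{\left(K \right)} = K^{2} - 5 K$
$- 6024 S{\left(A{\left(0,H{\left(3 \right)} \right)} \right)} = - 6024 \left(-5\right) 4 \left(-5 - 20\right) = - 6024 \left(- 20 \left(-5 - 20\right)\right) = - 6024 \left(\left(-20\right) \left(-25\right)\right) = \left(-6024\right) 500 = -3012000$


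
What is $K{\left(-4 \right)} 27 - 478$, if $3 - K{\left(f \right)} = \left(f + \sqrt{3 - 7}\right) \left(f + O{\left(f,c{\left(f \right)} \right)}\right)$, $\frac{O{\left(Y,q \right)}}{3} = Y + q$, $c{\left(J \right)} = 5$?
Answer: $-505 + 54 i \approx -505.0 + 54.0 i$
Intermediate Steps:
$O{\left(Y,q \right)} = 3 Y + 3 q$ ($O{\left(Y,q \right)} = 3 \left(Y + q\right) = 3 Y + 3 q$)
$K{\left(f \right)} = 3 - \left(15 + 4 f\right) \left(f + 2 i\right)$ ($K{\left(f \right)} = 3 - \left(f + \sqrt{3 - 7}\right) \left(f + \left(3 f + 3 \cdot 5\right)\right) = 3 - \left(f + \sqrt{-4}\right) \left(f + \left(3 f + 15\right)\right) = 3 - \left(f + 2 i\right) \left(f + \left(15 + 3 f\right)\right) = 3 - \left(f + 2 i\right) \left(15 + 4 f\right) = 3 - \left(15 + 4 f\right) \left(f + 2 i\right)$)
$K{\left(-4 \right)} 27 - 478 = \left(3 - 30 i - 4 \left(-4\right)^{2} - - 4 \left(15 + 8 i\right)\right) 27 - 478 = \left(3 - 30 i - 64 + \left(60 + 32 i\right)\right) 27 - 478 = \left(-1 + 2 i\right) 27 - 478 = \left(-27 + 54 i\right) - 478 = -505 + 54 i$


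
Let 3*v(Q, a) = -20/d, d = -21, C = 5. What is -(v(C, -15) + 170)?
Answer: -10730/63 ≈ -170.32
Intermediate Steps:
v(Q, a) = 20/63 (v(Q, a) = (-20/(-21))/3 = (-20*(-1/21))/3 = (⅓)*(20/21) = 20/63)
-(v(C, -15) + 170) = -(20/63 + 170) = -1*10730/63 = -10730/63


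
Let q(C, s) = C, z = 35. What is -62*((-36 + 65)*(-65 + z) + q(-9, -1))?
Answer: 54498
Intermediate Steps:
-62*((-36 + 65)*(-65 + z) + q(-9, -1)) = -62*((-36 + 65)*(-65 + 35) - 9) = -62*(29*(-30) - 9) = -62*(-870 - 9) = -62*(-879) = 54498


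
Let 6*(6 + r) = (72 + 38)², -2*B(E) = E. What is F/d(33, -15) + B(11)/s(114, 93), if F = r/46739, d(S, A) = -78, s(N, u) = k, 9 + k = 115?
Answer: -4676345/89178012 ≈ -0.052438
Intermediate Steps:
k = 106 (k = -9 + 115 = 106)
s(N, u) = 106
B(E) = -E/2
r = 6032/3 (r = -6 + (72 + 38)²/6 = -6 + (⅙)*110² = -6 + (⅙)*12100 = -6 + 6050/3 = 6032/3 ≈ 2010.7)
F = 6032/140217 (F = (6032/3)/46739 = (6032/3)*(1/46739) = 6032/140217 ≈ 0.043019)
F/d(33, -15) + B(11)/s(114, 93) = (6032/140217)/(-78) - ½*11/106 = (6032/140217)*(-1/78) - 11/2*1/106 = -232/420651 - 11/212 = -4676345/89178012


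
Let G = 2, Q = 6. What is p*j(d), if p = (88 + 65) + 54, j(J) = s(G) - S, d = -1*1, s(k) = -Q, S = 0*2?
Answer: -1242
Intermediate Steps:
S = 0
s(k) = -6 (s(k) = -1*6 = -6)
d = -1
j(J) = -6 (j(J) = -6 - 1*0 = -6 + 0 = -6)
p = 207 (p = 153 + 54 = 207)
p*j(d) = 207*(-6) = -1242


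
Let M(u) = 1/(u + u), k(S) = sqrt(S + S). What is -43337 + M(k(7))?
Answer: -43337 + sqrt(14)/28 ≈ -43337.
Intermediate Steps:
k(S) = sqrt(2)*sqrt(S) (k(S) = sqrt(2*S) = sqrt(2)*sqrt(S))
M(u) = 1/(2*u)
-43337 + M(k(7)) = -43337 + 1/(2*((sqrt(2)*sqrt(7)))) = -43337 + 1/(2*(sqrt(14))) = -43337 + (sqrt(14)/14)/2 = -43337 + sqrt(14)/28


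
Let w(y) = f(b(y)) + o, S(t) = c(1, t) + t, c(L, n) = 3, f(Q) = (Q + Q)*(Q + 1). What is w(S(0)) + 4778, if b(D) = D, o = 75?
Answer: 4877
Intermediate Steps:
f(Q) = 2*Q*(1 + Q) (f(Q) = (2*Q)*(1 + Q) = 2*Q*(1 + Q))
S(t) = 3 + t
w(y) = 75 + 2*y*(1 + y) (w(y) = 2*y*(1 + y) + 75 = 75 + 2*y*(1 + y))
w(S(0)) + 4778 = (75 + 2*(3 + 0)*(1 + (3 + 0))) + 4778 = (75 + 2*3*(1 + 3)) + 4778 = (75 + 2*3*4) + 4778 = (75 + 24) + 4778 = 99 + 4778 = 4877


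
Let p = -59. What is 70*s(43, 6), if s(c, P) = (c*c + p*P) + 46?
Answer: 107870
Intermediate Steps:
s(c, P) = 46 + c**2 - 59*P (s(c, P) = (c*c - 59*P) + 46 = (c**2 - 59*P) + 46 = 46 + c**2 - 59*P)
70*s(43, 6) = 70*(46 + 43**2 - 59*6) = 70*(46 + 1849 - 354) = 70*1541 = 107870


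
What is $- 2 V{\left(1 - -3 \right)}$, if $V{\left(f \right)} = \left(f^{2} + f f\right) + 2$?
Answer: $-68$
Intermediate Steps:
$V{\left(f \right)} = 2 + 2 f^{2}$ ($V{\left(f \right)} = \left(f^{2} + f^{2}\right) + 2 = 2 f^{2} + 2 = 2 + 2 f^{2}$)
$- 2 V{\left(1 - -3 \right)} = - 2 \left(2 + 2 \left(1 - -3\right)^{2}\right) = - 2 \left(2 + 2 \left(1 + 3\right)^{2}\right) = - 2 \left(2 + 2 \cdot 4^{2}\right) = - 2 \left(2 + 2 \cdot 16\right) = - 2 \left(2 + 32\right) = \left(-2\right) 34 = -68$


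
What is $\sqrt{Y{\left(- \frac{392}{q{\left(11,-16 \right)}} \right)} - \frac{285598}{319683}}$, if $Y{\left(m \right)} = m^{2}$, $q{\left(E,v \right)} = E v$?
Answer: $\frac{\sqrt{201185926884033}}{7033026} \approx 2.0168$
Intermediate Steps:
$\sqrt{Y{\left(- \frac{392}{q{\left(11,-16 \right)}} \right)} - \frac{285598}{319683}} = \sqrt{\left(- \frac{392}{11 \left(-16\right)}\right)^{2} - \frac{285598}{319683}} = \sqrt{\left(- \frac{392}{-176}\right)^{2} - \frac{285598}{319683}} = \sqrt{\left(\left(-392\right) \left(- \frac{1}{176}\right)\right)^{2} - \frac{285598}{319683}} = \sqrt{\left(\frac{49}{22}\right)^{2} - \frac{285598}{319683}} = \sqrt{\frac{2401}{484} - \frac{285598}{319683}} = \sqrt{\frac{629329451}{154726572}} = \frac{\sqrt{201185926884033}}{7033026}$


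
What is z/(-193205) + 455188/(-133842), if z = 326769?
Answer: -65840007019/12929471805 ≈ -5.0922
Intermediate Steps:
z/(-193205) + 455188/(-133842) = 326769/(-193205) + 455188/(-133842) = 326769*(-1/193205) + 455188*(-1/133842) = -326769/193205 - 227594/66921 = -65840007019/12929471805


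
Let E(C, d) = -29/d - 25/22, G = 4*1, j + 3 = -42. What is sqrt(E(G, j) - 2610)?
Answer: I*sqrt(284282570)/330 ≈ 51.093*I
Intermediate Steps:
j = -45 (j = -3 - 42 = -45)
G = 4
E(C, d) = -25/22 - 29/d (E(C, d) = -29/d - 25*1/22 = -29/d - 25/22 = -25/22 - 29/d)
sqrt(E(G, j) - 2610) = sqrt((-25/22 - 29/(-45)) - 2610) = sqrt((-25/22 - 29*(-1/45)) - 2610) = sqrt((-25/22 + 29/45) - 2610) = sqrt(-487/990 - 2610) = sqrt(-2584387/990) = I*sqrt(284282570)/330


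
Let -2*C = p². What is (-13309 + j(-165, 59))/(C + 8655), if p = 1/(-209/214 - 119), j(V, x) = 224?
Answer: -8625705603125/5705424661477 ≈ -1.5118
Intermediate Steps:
p = -214/25675 (p = 1/(-209*1/214 - 119) = 1/(-209/214 - 119) = 1/(-25675/214) = -214/25675 ≈ -0.0083349)
C = -22898/659205625 (C = -(-214/25675)²/2 = -½*45796/659205625 = -22898/659205625 ≈ -3.4736e-5)
(-13309 + j(-165, 59))/(C + 8655) = (-13309 + 224)/(-22898/659205625 + 8655) = -13085/5705424661477/659205625 = -13085*659205625/5705424661477 = -8625705603125/5705424661477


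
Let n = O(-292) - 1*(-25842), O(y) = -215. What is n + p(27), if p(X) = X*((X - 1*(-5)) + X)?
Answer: 27220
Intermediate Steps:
p(X) = X*(5 + 2*X) (p(X) = X*((X + 5) + X) = X*((5 + X) + X) = X*(5 + 2*X))
n = 25627 (n = -215 - 1*(-25842) = -215 + 25842 = 25627)
n + p(27) = 25627 + 27*(5 + 2*27) = 25627 + 27*(5 + 54) = 25627 + 27*59 = 25627 + 1593 = 27220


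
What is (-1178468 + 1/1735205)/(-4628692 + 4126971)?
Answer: 2044883565939/870588787805 ≈ 2.3489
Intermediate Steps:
(-1178468 + 1/1735205)/(-4628692 + 4126971) = (-1178468 + 1/1735205)/(-501721) = -2044883565939/1735205*(-1/501721) = 2044883565939/870588787805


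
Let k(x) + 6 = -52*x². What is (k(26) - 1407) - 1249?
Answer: -37814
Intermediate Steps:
k(x) = -6 - 52*x²
(k(26) - 1407) - 1249 = ((-6 - 52*26²) - 1407) - 1249 = ((-6 - 52*676) - 1407) - 1249 = ((-6 - 35152) - 1407) - 1249 = (-35158 - 1407) - 1249 = -36565 - 1249 = -37814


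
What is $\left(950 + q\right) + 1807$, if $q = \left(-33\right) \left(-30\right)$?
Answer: $3747$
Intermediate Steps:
$q = 990$
$\left(950 + q\right) + 1807 = \left(950 + 990\right) + 1807 = 1940 + 1807 = 3747$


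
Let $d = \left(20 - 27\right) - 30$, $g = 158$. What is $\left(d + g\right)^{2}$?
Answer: $14641$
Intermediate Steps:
$d = -37$ ($d = -7 - 30 = -37$)
$\left(d + g\right)^{2} = \left(-37 + 158\right)^{2} = 121^{2} = 14641$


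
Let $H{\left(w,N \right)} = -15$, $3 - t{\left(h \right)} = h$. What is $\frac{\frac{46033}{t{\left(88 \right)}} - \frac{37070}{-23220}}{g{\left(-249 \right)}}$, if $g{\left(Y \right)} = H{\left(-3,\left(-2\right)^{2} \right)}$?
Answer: $\frac{106573531}{2960550} \approx 35.998$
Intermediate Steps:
$t{\left(h \right)} = 3 - h$
$g{\left(Y \right)} = -15$
$\frac{\frac{46033}{t{\left(88 \right)}} - \frac{37070}{-23220}}{g{\left(-249 \right)}} = \frac{\frac{46033}{3 - 88} - \frac{37070}{-23220}}{-15} = \left(\frac{46033}{3 - 88} - - \frac{3707}{2322}\right) \left(- \frac{1}{15}\right) = \left(\frac{46033}{-85} + \frac{3707}{2322}\right) \left(- \frac{1}{15}\right) = \left(46033 \left(- \frac{1}{85}\right) + \frac{3707}{2322}\right) \left(- \frac{1}{15}\right) = \left(- \frac{46033}{85} + \frac{3707}{2322}\right) \left(- \frac{1}{15}\right) = \left(- \frac{106573531}{197370}\right) \left(- \frac{1}{15}\right) = \frac{106573531}{2960550}$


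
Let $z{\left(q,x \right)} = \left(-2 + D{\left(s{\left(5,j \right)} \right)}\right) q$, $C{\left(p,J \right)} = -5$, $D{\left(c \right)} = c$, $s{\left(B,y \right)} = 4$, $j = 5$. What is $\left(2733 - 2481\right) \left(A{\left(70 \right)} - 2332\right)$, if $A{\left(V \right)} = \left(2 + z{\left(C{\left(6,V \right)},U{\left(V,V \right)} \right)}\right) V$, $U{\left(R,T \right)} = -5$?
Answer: $-728784$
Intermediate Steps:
$z{\left(q,x \right)} = 2 q$ ($z{\left(q,x \right)} = \left(-2 + 4\right) q = 2 q$)
$A{\left(V \right)} = - 8 V$ ($A{\left(V \right)} = \left(2 + 2 \left(-5\right)\right) V = \left(2 - 10\right) V = - 8 V$)
$\left(2733 - 2481\right) \left(A{\left(70 \right)} - 2332\right) = \left(2733 - 2481\right) \left(\left(-8\right) 70 - 2332\right) = 252 \left(-560 - 2332\right) = 252 \left(-2892\right) = -728784$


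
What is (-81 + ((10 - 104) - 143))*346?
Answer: -110028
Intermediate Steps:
(-81 + ((10 - 104) - 143))*346 = (-81 + (-94 - 143))*346 = (-81 - 237)*346 = -318*346 = -110028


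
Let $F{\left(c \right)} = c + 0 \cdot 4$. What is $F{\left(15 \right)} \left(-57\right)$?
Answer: $-855$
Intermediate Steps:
$F{\left(c \right)} = c$ ($F{\left(c \right)} = c + 0 = c$)
$F{\left(15 \right)} \left(-57\right) = 15 \left(-57\right) = -855$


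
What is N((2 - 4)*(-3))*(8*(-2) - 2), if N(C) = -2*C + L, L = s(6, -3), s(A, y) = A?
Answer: 108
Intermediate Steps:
L = 6
N(C) = 6 - 2*C (N(C) = -2*C + 6 = 6 - 2*C)
N((2 - 4)*(-3))*(8*(-2) - 2) = (6 - 2*(2 - 4)*(-3))*(8*(-2) - 2) = (6 - (-4)*(-3))*(-16 - 2) = (6 - 2*6)*(-18) = (6 - 12)*(-18) = -6*(-18) = 108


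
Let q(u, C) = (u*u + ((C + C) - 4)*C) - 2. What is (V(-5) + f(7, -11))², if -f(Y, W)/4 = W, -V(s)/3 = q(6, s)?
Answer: 71824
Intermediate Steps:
q(u, C) = -2 + u² + C*(-4 + 2*C) (q(u, C) = (u² + (2*C - 4)*C) - 2 = (u² + (-4 + 2*C)*C) - 2 = (u² + C*(-4 + 2*C)) - 2 = -2 + u² + C*(-4 + 2*C))
V(s) = -102 - 6*s² + 12*s (V(s) = -3*(-2 + 6² - 4*s + 2*s²) = -3*(-2 + 36 - 4*s + 2*s²) = -3*(34 - 4*s + 2*s²) = -102 - 6*s² + 12*s)
f(Y, W) = -4*W
(V(-5) + f(7, -11))² = ((-102 - 6*(-5)² + 12*(-5)) - 4*(-11))² = ((-102 - 6*25 - 60) + 44)² = ((-102 - 150 - 60) + 44)² = (-312 + 44)² = (-268)² = 71824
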